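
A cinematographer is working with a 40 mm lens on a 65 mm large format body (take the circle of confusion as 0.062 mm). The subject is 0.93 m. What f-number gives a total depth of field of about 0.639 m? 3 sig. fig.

f/9

Write h = H − f = f²/(N·c). The thin-lens limits are Dn = s·h/(h + (s−f)) and Df = s·h/(h − (s−f)), so DoF = Df − Dn = 2·s·(s−f)·h / (h² − (s−f)²).
That is a quadratic in h: DoF·h² − 2·s·(s−f)·h − DoF·(s−f)² = 0 ⇒ h = (s−f)·(s + √(s² + DoF²)) / DoF = 890 × (930 + √(930² + 639²)) / 639 = 890 × (930 + 1128.37) / 639 ≈ 2866.9 mm.
Then N = f²/(c·h) = 40² / (0.062 × 2866.9) = 1600 / 177.75 ≈ 9.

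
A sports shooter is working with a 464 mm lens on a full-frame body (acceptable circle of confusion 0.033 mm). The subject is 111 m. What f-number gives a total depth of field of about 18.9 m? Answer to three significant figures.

Write h = H − f = f²/(N·c). The thin-lens limits are Dn = s·h/(h + (s−f)) and Df = s·h/(h − (s−f)), so DoF = Df − Dn = 2·s·(s−f)·h / (h² − (s−f)²).
That is a quadratic in h: DoF·h² − 2·s·(s−f)·h − DoF·(s−f)² = 0 ⇒ h = (s−f)·(s + √(s² + DoF²)) / DoF = 110536 × (111000 + √(111000² + 18900²)) / 18900 = 110536 × (111000 + 112598) / 18900 ≈ 1307703 mm.
Then N = f²/(c·h) = 464² / (0.033 × 1307703) = 215296 / 43154 ≈ 4.99.

f/4.99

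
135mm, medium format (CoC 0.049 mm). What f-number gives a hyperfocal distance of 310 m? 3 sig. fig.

f/1.20

Rearrange H = f²/(N·c) + f for N: N = f² / ((H − f)·c).
N = 135² / ((310000 − 135) × 0.049) = 18225 / 15183 ≈ 1.20.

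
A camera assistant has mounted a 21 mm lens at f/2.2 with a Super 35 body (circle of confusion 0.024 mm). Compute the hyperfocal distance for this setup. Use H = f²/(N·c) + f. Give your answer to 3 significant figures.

8.37 m

Hyperfocal distance H = f²/(N·c) + f = 21²/(2.2 × 0.024) + 21 = 441/0.0528 + 21 ≈ 8373.3 mm ≈ 8.37 m.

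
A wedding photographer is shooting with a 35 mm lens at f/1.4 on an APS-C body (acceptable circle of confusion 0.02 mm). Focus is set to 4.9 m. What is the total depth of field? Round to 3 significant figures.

1.10 m

Hyperfocal distance H = f²/(N·c) + f = 35²/(1.4 × 0.02) + 35 = 1225/0.028 + 35 ≈ 43785.0 mm ≈ 43.79 m.
Near limit Dn = s·(H − f)/(H + s − 2f) = 4900 × (43785.0 − 35) / (43785.0 + 4900 − 2 × 35) = 4900 × 43750.0 / 48615.0 ≈ 4409.6 mm.
Far limit Df = s·(H − f)/(H − s) = 4900 × (43785.0 − 35) / (43785.0 − 4900) = 4900 × 43750.0 / 38885.0 ≈ 5513.1 mm.
Depth of field = Df − Dn = 5513.1 − 4409.6 ≈ 1103.5 mm ≈ 1.10 m.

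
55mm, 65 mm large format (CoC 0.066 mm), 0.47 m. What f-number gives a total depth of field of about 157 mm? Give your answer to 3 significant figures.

f/18

Write h = H − f = f²/(N·c). The thin-lens limits are Dn = s·h/(h + (s−f)) and Df = s·h/(h − (s−f)), so DoF = Df − Dn = 2·s·(s−f)·h / (h² − (s−f)²).
That is a quadratic in h: DoF·h² − 2·s·(s−f)·h − DoF·(s−f)² = 0 ⇒ h = (s−f)·(s + √(s² + DoF²)) / DoF = 415 × (470 + √(470² + 157²)) / 157 = 415 × (470 + 495.529) / 157 ≈ 2552.2 mm.
Then N = f²/(c·h) = 55² / (0.066 × 2552.2) = 3025 / 168.44 ≈ 18.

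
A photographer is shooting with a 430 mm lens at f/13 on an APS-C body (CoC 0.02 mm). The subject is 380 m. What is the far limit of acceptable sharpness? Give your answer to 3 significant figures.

Hyperfocal distance H = f²/(N·c) + f = 430²/(13 × 0.02) + 430 = 184900/0.26 + 430 ≈ 711583.8 mm ≈ 711.6 m.
Far limit Df = s·(H − f)/(H − s) = 380000 × (711583.8 − 430) / (711583.8 − 380000) = 380000 × 711153.8 / 331583.8 ≈ 814993 mm ≈ 815 m.

815 m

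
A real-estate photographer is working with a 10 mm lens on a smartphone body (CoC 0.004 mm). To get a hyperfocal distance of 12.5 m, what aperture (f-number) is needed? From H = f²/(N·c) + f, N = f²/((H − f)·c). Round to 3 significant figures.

Rearrange H = f²/(N·c) + f for N: N = f² / ((H − f)·c).
N = 10² / ((12500 − 10) × 0.004) = 100 / 49.96 ≈ 2.00.

f/2.00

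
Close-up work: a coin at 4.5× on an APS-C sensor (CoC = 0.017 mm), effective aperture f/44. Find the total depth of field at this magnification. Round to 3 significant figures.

0.0739 mm

At magnification m, DoF ≈ 2·N_eff·c/m² = 2 × 44 × 0.017 / 4.5² = 1.496 / 20.25 ≈ 0.0739 mm.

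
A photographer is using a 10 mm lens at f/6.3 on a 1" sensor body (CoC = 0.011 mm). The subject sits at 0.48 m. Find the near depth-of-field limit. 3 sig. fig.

362 mm

Hyperfocal distance H = f²/(N·c) + f = 10²/(6.3 × 0.011) + 10 = 100/0.0693 + 10 ≈ 1453.0 mm ≈ 1.453 m.
Near limit Dn = s·(H − f)/(H + s − 2f) = 480 × (1453.0 − 10) / (1453.0 + 480 − 2 × 10) = 480 × 1443.0 / 1913.0 ≈ 362.07 mm.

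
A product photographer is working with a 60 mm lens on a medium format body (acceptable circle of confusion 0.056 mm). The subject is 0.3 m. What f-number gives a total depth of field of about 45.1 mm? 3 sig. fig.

f/20

Write h = H − f = f²/(N·c). The thin-lens limits are Dn = s·h/(h + (s−f)) and Df = s·h/(h − (s−f)), so DoF = Df − Dn = 2·s·(s−f)·h / (h² − (s−f)²).
That is a quadratic in h: DoF·h² − 2·s·(s−f)·h − DoF·(s−f)² = 0 ⇒ h = (s−f)·(s + √(s² + DoF²)) / DoF = 240 × (300 + √(300² + 45.1²)) / 45.1 = 240 × (300 + 303.371) / 45.1 ≈ 3210.8 mm.
Then N = f²/(c·h) = 60² / (0.056 × 3210.8) = 3600 / 179.81 ≈ 20.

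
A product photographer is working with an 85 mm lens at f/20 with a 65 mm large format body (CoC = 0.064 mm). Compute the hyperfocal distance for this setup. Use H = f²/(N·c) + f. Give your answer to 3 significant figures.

5.73 m

Hyperfocal distance H = f²/(N·c) + f = 85²/(20 × 0.064) + 85 = 7225/1.28 + 85 ≈ 5729.5 mm ≈ 5.73 m.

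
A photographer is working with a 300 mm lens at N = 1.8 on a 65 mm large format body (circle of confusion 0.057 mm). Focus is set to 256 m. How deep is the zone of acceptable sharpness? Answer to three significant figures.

163 m

Hyperfocal distance H = f²/(N·c) + f = 300²/(1.8 × 0.057) + 300 = 90000/0.1026 + 300 ≈ 877493.0 mm ≈ 877.5 m.
Near limit Dn = s·(H − f)/(H + s − 2f) = 256000 × (877493.0 − 300) / (877493.0 + 256000 − 2 × 300) = 256000 × 877193.0 / 1132893.0 ≈ 198219 mm.
Far limit Df = s·(H − f)/(H − s) = 256000 × (877493.0 − 300) / (877493.0 − 256000) = 256000 × 877193.0 / 621493.0 ≈ 361326 mm.
Depth of field = Df − Dn = 361326 − 198219 ≈ 163107 mm ≈ 163 m.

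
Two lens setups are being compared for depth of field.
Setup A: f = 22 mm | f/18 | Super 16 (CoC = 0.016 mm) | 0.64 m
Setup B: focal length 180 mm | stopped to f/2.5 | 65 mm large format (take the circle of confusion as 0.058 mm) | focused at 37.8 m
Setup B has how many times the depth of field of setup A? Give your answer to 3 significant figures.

Setup A: H = 22²/(18×0.016) + 22 ≈ 1702.6 mm; DoF = Df − Dn = 1012.23 − 467.93 ≈ 544.30 mm.
Setup B: H = 180²/(2.5×0.058) + 180 ≈ 223628.3 mm; DoF = Df − Dn = 45452 − 32353 ≈ 13099 mm.
Ratio = 13099 / 544.30 ≈ 24.1.

24.1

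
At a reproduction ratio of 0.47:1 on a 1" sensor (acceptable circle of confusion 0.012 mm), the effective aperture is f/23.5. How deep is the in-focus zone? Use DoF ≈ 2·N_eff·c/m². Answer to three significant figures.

2.55 mm

At magnification m, DoF ≈ 2·N_eff·c/m² = 2 × 23.5 × 0.012 / 0.47² = 0.564 / 0.2209 ≈ 2.55 mm.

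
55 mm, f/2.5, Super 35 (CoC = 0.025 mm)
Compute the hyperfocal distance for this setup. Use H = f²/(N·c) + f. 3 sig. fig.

48.5 m

Hyperfocal distance H = f²/(N·c) + f = 55²/(2.5 × 0.025) + 55 = 3025/0.0625 + 55 ≈ 48455.0 mm ≈ 48.5 m.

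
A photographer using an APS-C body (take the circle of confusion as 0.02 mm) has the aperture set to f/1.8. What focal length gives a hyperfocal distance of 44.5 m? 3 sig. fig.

From H = f²/(N·c) + f, with f ≪ H: f ≈ √(H·N·c) = √(44500 × 1.8 × 0.02) = √1602.0 ≈ 40.02 mm.
The +f correction barely moves this — solving exactly, f² + N·c·f − N·c·H = 0 ⇒ f = (−N·c + √((N·c)² + 4·N·c·H))/2 = (−0.036 + √6408.0)/2 ≈ 40.007 mm, so f ≈ 40.0 mm.

40.0 mm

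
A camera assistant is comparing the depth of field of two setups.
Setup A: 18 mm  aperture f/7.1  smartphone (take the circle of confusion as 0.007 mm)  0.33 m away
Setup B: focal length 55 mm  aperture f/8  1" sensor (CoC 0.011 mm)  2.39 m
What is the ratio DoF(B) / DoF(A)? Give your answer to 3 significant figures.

Setup A: H = 18²/(7.1×0.007) + 18 ≈ 6537.1 mm; DoF = Df − Dn = 346.587 − 314.928 ≈ 31.659 mm.
Setup B: H = 55²/(8×0.011) + 55 ≈ 34430.0 mm; DoF = Df − Dn = 2564.18 − 2237.98 ≈ 326.20 mm.
Ratio = 326.20 / 31.659 ≈ 10.3.

10.3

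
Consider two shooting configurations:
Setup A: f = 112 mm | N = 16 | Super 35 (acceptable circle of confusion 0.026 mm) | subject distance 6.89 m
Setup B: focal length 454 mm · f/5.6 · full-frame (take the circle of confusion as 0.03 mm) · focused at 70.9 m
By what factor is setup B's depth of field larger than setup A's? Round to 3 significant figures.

2.50

Setup A: H = 112²/(16×0.026) + 112 ≈ 30265.8 mm; DoF = Df − Dn = 8887.8 − 5625.5 ≈ 3262.3 mm.
Setup B: H = 454²/(5.6×0.03) + 454 ≈ 1227335.0 mm; DoF = Df − Dn = 75219.0 − 67050.1 ≈ 8168.9 mm.
Ratio = 8168.9 / 3262.3 ≈ 2.50.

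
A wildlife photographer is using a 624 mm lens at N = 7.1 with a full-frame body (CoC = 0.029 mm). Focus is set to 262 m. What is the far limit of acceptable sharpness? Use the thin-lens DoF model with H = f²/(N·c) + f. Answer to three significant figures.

Hyperfocal distance H = f²/(N·c) + f = 624²/(7.1 × 0.029) + 624 = 389376/0.2059 + 624 ≈ 1891716.8 mm ≈ 1892 m.
Far limit Df = s·(H − f)/(H − s) = 262000 × (1891716.8 − 624) / (1891716.8 − 262000) = 262000 × 1891092.8 / 1629716.8 ≈ 304020 mm ≈ 304 m.

304 m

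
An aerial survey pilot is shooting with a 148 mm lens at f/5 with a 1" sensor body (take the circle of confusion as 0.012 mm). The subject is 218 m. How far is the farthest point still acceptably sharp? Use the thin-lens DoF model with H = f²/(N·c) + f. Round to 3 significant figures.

Hyperfocal distance H = f²/(N·c) + f = 148²/(5 × 0.012) + 148 = 21904/0.06 + 148 ≈ 365214.7 mm ≈ 365.2 m.
Far limit Df = s·(H − f)/(H − s) = 218000 × (365214.7 − 148) / (365214.7 − 218000) = 218000 × 365066.7 / 147214.7 ≈ 540602 mm ≈ 541 m.

541 m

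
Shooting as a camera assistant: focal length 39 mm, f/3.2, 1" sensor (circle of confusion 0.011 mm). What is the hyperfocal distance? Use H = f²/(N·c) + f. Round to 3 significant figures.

Hyperfocal distance H = f²/(N·c) + f = 39²/(3.2 × 0.011) + 39 = 1521/0.0352 + 39 ≈ 43249.2 mm ≈ 43.2 m.

43.2 m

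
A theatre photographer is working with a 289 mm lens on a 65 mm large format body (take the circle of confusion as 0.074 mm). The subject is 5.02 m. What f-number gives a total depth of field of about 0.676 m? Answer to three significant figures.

Write h = H − f = f²/(N·c). The thin-lens limits are Dn = s·h/(h + (s−f)) and Df = s·h/(h − (s−f)), so DoF = Df − Dn = 2·s·(s−f)·h / (h² − (s−f)²).
That is a quadratic in h: DoF·h² − 2·s·(s−f)·h − DoF·(s−f)² = 0 ⇒ h = (s−f)·(s + √(s² + DoF²)) / DoF = 4731 × (5020 + √(5020² + 676²)) / 676 = 4731 × (5020 + 5065.31) / 676 ≈ 70582 mm.
Then N = f²/(c·h) = 289² / (0.074 × 70582) = 83521 / 5223.1 ≈ 16.

f/16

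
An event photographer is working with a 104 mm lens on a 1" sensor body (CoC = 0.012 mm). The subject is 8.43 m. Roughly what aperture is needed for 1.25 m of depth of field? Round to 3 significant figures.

Write h = H − f = f²/(N·c). The thin-lens limits are Dn = s·h/(h + (s−f)) and Df = s·h/(h − (s−f)), so DoF = Df − Dn = 2·s·(s−f)·h / (h² − (s−f)²).
That is a quadratic in h: DoF·h² − 2·s·(s−f)·h − DoF·(s−f)² = 0 ⇒ h = (s−f)·(s + √(s² + DoF²)) / DoF = 8326 × (8430 + √(8430² + 1250²)) / 1250 = 8326 × (8430 + 8522.17) / 1250 ≈ 112915 mm.
Then N = f²/(c·h) = 104² / (0.012 × 112915) = 10816 / 1355.0 ≈ 7.98.

f/7.98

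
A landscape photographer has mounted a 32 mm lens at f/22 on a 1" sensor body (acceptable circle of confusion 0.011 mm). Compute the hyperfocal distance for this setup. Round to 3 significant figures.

Hyperfocal distance H = f²/(N·c) + f = 32²/(22 × 0.011) + 32 = 1024/0.242 + 32 ≈ 4263.4 mm ≈ 4.26 m.

4.26 m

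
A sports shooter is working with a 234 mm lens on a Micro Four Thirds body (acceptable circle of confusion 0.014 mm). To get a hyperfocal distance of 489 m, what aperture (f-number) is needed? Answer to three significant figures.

Rearrange H = f²/(N·c) + f for N: N = f² / ((H − f)·c).
N = 234² / ((489000 − 234) × 0.014) = 54756 / 6843 ≈ 8.

f/8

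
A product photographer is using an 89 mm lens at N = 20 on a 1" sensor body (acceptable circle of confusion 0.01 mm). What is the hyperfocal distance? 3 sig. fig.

39.7 m

Hyperfocal distance H = f²/(N·c) + f = 89²/(20 × 0.01) + 89 = 7921/0.2 + 89 ≈ 39694.0 mm ≈ 39.7 m.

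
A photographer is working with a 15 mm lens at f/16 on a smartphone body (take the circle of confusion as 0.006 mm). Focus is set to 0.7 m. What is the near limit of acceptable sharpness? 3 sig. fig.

0.542 m

Hyperfocal distance H = f²/(N·c) + f = 15²/(16 × 0.006) + 15 = 225/0.096 + 15 ≈ 2358.8 mm ≈ 2.359 m.
Near limit Dn = s·(H − f)/(H + s − 2f) = 700 × (2358.8 − 15) / (2358.8 + 700 − 2 × 15) = 700 × 2343.8 / 3028.8 ≈ 541.68 mm ≈ 0.542 m.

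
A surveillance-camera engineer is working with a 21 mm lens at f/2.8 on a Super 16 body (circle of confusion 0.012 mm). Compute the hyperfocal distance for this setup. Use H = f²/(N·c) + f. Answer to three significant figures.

13.1 m

Hyperfocal distance H = f²/(N·c) + f = 21²/(2.8 × 0.012) + 21 = 441/0.0336 + 21 ≈ 13146.0 mm ≈ 13.1 m.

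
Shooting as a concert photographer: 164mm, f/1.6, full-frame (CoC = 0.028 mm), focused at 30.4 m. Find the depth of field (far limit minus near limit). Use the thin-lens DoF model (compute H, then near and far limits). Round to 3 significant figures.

3.07 m

Hyperfocal distance H = f²/(N·c) + f = 164²/(1.6 × 0.028) + 164 = 26896/0.0448 + 164 ≈ 600521.1 mm ≈ 600.5 m.
Near limit Dn = s·(H − f)/(H + s − 2f) = 30400 × (600521.1 − 164) / (600521.1 + 30400 − 2 × 164) = 30400 × 600357.1 / 630593.1 ≈ 28942.4 mm.
Far limit Df = s·(H − f)/(H − s) = 30400 × (600521.1 − 164) / (600521.1 − 30400) = 30400 × 600357.1 / 570121.1 ≈ 32012.2 mm.
Depth of field = Df − Dn = 32012.2 − 28942.4 ≈ 3069.8 mm ≈ 3.07 m.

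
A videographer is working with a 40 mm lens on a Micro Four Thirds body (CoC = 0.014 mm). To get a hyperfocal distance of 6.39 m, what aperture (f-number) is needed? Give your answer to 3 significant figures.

f/18

Rearrange H = f²/(N·c) + f for N: N = f² / ((H − f)·c).
N = 40² / ((6390 − 40) × 0.014) = 1600 / 88.90 ≈ 18.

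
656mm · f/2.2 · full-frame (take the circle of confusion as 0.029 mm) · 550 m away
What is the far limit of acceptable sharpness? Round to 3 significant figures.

Hyperfocal distance H = f²/(N·c) + f = 656²/(2.2 × 0.029) + 656 = 430336/0.0638 + 656 ≈ 6745734.4 mm ≈ 6746 m.
Far limit Df = s·(H − f)/(H − s) = 550000 × (6745734.4 − 656) / (6745734.4 − 550000) = 550000 × 6745078.4 / 6195734.4 ≈ 598766 mm ≈ 599 m.

599 m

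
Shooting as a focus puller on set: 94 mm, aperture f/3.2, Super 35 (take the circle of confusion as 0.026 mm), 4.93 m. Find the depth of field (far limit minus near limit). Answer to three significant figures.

Hyperfocal distance H = f²/(N·c) + f = 94²/(3.2 × 0.026) + 94 = 8836/0.0832 + 94 ≈ 106295.9 mm ≈ 106.3 m.
Near limit Dn = s·(H − f)/(H + s − 2f) = 4930 × (106295.9 − 94) / (106295.9 + 4930 − 2 × 94) = 4930 × 106201.9 / 111037.9 ≈ 4715.29 mm.
Far limit Df = s·(H − f)/(H − s) = 4930 × (106295.9 − 94) / (106295.9 − 4930) = 4930 × 106201.9 / 101365.9 ≈ 5165.20 mm.
Depth of field = Df − Dn = 5165.20 − 4715.29 ≈ 449.91 mm.

450 mm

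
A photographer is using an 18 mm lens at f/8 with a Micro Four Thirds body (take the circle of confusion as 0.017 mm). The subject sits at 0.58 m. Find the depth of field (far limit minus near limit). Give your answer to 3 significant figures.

Hyperfocal distance H = f²/(N·c) + f = 18²/(8 × 0.017) + 18 = 324/0.136 + 18 ≈ 2400.4 mm ≈ 2.400 m.
Near limit Dn = s·(H − f)/(H + s − 2f) = 580 × (2400.4 − 18) / (2400.4 + 580 − 2 × 18) = 580 × 2382.4 / 2944.4 ≈ 469.29 mm.
Far limit Df = s·(H − f)/(H − s) = 580 × (2400.4 − 18) / (2400.4 − 580) = 580 × 2382.4 / 1820.4 ≈ 759.06 mm.
Depth of field = Df − Dn = 759.06 − 469.29 ≈ 289.77 mm.

290 mm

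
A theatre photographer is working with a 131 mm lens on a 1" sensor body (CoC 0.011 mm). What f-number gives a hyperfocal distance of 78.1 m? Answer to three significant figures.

Rearrange H = f²/(N·c) + f for N: N = f² / ((H − f)·c).
N = 131² / ((78100 − 131) × 0.011) = 17161 / 857.7 ≈ 20.

f/20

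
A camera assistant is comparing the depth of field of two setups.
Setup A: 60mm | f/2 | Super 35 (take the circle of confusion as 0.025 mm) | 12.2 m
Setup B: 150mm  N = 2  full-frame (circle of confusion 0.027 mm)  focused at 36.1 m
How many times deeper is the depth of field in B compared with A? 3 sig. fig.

1.48

Setup A: H = 60²/(2×0.025) + 60 ≈ 72060.0 mm; DoF = Df − Dn = 14674.2 − 10439.7 ≈ 4234.5 mm.
Setup B: H = 150²/(2×0.027) + 150 ≈ 416816.7 mm; DoF = Df − Dn = 39508.8 − 33232.7 ≈ 6276.1 mm.
Ratio = 6276.1 / 4234.5 ≈ 1.48.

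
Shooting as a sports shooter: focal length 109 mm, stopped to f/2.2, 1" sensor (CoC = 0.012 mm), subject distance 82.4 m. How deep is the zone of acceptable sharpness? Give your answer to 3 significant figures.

Hyperfocal distance H = f²/(N·c) + f = 109²/(2.2 × 0.012) + 109 = 11881/0.0264 + 109 ≈ 450146.9 mm ≈ 450.1 m.
Near limit Dn = s·(H − f)/(H + s − 2f) = 82400 × (450146.9 − 109) / (450146.9 + 82400 − 2 × 109) = 82400 × 450037.9 / 532328.9 ≈ 69662 mm.
Far limit Df = s·(H − f)/(H − s) = 82400 × (450146.9 − 109) / (450146.9 − 82400) = 82400 × 450037.9 / 367746.9 ≈ 100839 mm.
Depth of field = Df − Dn = 100839 − 69662 ≈ 31177 mm ≈ 31.2 m.

31.2 m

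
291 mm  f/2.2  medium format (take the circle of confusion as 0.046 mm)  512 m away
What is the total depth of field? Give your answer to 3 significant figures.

Hyperfocal distance H = f²/(N·c) + f = 291²/(2.2 × 0.046) + 291 = 84681/0.1012 + 291 ≈ 837059.8 mm ≈ 837.1 m.
Near limit Dn = s·(H − f)/(H + s − 2f) = 512000 × (837059.8 − 291) / (837059.8 + 512000 − 2 × 291) = 512000 × 836768.8 / 1348477.8 ≈ 317711 mm.
Far limit Df = s·(H − f)/(H − s) = 512000 × (837059.8 − 291) / (837059.8 − 512000) = 512000 × 836768.8 / 325059.8 ≈ 1317990 mm.
Depth of field = Df − Dn = 1317990 − 317711 ≈ 1000279 mm ≈ 1000 m.

1000 m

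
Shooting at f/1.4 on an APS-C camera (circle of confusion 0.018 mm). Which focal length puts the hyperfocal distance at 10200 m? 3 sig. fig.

From H = f²/(N·c) + f, with f ≪ H: f ≈ √(H·N·c) = √(10200000 × 1.4 × 0.018) = √257040 ≈ 507.0 mm.
The +f correction barely moves this — solving exactly, f² + N·c·f − N·c·H = 0 ⇒ f = (−N·c + √((N·c)² + 4·N·c·H))/2 = (−0.0252 + √1028160)/2 ≈ 506.98 mm, so f ≈ 507 mm.

507 mm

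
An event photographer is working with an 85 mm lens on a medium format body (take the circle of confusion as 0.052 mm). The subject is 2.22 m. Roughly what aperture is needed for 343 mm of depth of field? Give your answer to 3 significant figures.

f/5

Write h = H − f = f²/(N·c). The thin-lens limits are Dn = s·h/(h + (s−f)) and Df = s·h/(h − (s−f)), so DoF = Df − Dn = 2·s·(s−f)·h / (h² − (s−f)²).
That is a quadratic in h: DoF·h² − 2·s·(s−f)·h − DoF·(s−f)² = 0 ⇒ h = (s−f)·(s + √(s² + DoF²)) / DoF = 2135 × (2220 + √(2220² + 343²)) / 343 = 2135 × (2220 + 2246.34) / 343 ≈ 27801 mm.
Then N = f²/(c·h) = 85² / (0.052 × 27801) = 7225 / 1445.6 ≈ 5.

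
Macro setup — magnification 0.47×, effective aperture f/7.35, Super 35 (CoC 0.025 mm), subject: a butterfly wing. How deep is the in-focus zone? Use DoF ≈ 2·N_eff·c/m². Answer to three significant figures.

At magnification m, DoF ≈ 2·N_eff·c/m² = 2 × 7.35 × 0.025 / 0.47² = 0.3675 / 0.2209 ≈ 1.66 mm.

1.66 mm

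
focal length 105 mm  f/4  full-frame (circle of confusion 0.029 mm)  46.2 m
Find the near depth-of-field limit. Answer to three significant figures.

31.1 m

Hyperfocal distance H = f²/(N·c) + f = 105²/(4 × 0.029) + 105 = 11025/0.116 + 105 ≈ 95148.1 mm ≈ 95.15 m.
Near limit Dn = s·(H − f)/(H + s − 2f) = 46200 × (95148.1 − 105) / (95148.1 + 46200 − 2 × 105) = 46200 × 95043.1 / 141138.1 ≈ 31111 mm ≈ 31.1 m.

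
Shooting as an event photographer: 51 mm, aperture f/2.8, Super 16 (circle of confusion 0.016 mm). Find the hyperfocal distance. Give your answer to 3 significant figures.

58.1 m

Hyperfocal distance H = f²/(N·c) + f = 51²/(2.8 × 0.016) + 51 = 2601/0.0448 + 51 ≈ 58109.0 mm ≈ 58.1 m.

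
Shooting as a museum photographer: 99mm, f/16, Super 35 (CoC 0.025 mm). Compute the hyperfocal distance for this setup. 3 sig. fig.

24.6 m

Hyperfocal distance H = f²/(N·c) + f = 99²/(16 × 0.025) + 99 = 9801/0.4 + 99 ≈ 24601.5 mm ≈ 24.6 m.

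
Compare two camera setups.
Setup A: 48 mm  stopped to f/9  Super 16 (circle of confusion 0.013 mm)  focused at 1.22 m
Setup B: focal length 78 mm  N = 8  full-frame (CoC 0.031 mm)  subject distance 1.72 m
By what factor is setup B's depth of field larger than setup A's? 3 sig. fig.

Setup A: H = 48²/(9×0.013) + 48 ≈ 19740.3 mm; DoF = Df − Dn = 1297.20 − 1151.47 ≈ 145.73 mm.
Setup B: H = 78²/(8×0.031) + 78 ≈ 24610.3 mm; DoF = Df − Dn = 1843.38 − 1612.10 ≈ 231.28 mm.
Ratio = 231.28 / 145.73 ≈ 1.59.

1.59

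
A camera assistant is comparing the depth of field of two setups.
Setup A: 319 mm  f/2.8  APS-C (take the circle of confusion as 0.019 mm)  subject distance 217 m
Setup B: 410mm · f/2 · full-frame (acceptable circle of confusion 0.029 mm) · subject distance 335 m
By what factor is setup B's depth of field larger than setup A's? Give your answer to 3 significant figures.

Setup A: H = 319²/(2.8×0.019) + 319 ≈ 1913119.8 mm; DoF = Df − Dn = 244722 − 194920 ≈ 49802 mm.
Setup B: H = 410²/(2×0.029) + 410 ≈ 2898685.9 mm; DoF = Df − Dn = 378721 − 300329 ≈ 78392 mm.
Ratio = 78392 / 49802 ≈ 1.57.

1.57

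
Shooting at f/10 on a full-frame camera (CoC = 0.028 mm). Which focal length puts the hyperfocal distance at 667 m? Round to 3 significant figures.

From H = f²/(N·c) + f, with f ≪ H: f ≈ √(H·N·c) = √(667000 × 10 × 0.028) = √186760 ≈ 432.2 mm.
The +f correction barely moves this — solving exactly, f² + N·c·f − N·c·H = 0 ⇒ f = (−N·c + √((N·c)² + 4·N·c·H))/2 = (−0.28 + √747040)/2 ≈ 432.02 mm, so f ≈ 432 mm.

432 mm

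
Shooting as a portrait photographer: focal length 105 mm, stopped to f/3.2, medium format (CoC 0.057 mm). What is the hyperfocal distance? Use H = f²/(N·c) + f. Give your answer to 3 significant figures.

60.5 m

Hyperfocal distance H = f²/(N·c) + f = 105²/(3.2 × 0.057) + 105 = 11025/0.1824 + 105 ≈ 60549.1 mm ≈ 60.5 m.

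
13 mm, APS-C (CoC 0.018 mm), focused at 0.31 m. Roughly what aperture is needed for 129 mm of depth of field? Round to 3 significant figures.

f/6.31

Write h = H − f = f²/(N·c). The thin-lens limits are Dn = s·h/(h + (s−f)) and Df = s·h/(h − (s−f)), so DoF = Df − Dn = 2·s·(s−f)·h / (h² − (s−f)²).
That is a quadratic in h: DoF·h² − 2·s·(s−f)·h − DoF·(s−f)² = 0 ⇒ h = (s−f)·(s + √(s² + DoF²)) / DoF = 297 × (310 + √(310² + 129²)) / 129 = 297 × (310 + 335.769) / 129 ≈ 1486.8 mm.
Then N = f²/(c·h) = 13² / (0.018 × 1486.8) = 169 / 26.762 ≈ 6.31.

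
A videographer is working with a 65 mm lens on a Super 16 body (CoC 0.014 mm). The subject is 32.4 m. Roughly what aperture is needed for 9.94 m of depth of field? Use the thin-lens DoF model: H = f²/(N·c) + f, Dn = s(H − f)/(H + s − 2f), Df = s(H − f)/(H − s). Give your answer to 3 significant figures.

Write h = H − f = f²/(N·c). The thin-lens limits are Dn = s·h/(h + (s−f)) and Df = s·h/(h − (s−f)), so DoF = Df − Dn = 2·s·(s−f)·h / (h² − (s−f)²).
That is a quadratic in h: DoF·h² − 2·s·(s−f)·h − DoF·(s−f)² = 0 ⇒ h = (s−f)·(s + √(s² + DoF²)) / DoF = 32335 × (32400 + √(32400² + 9940²)) / 9940 = 32335 × (32400 + 33890.5) / 9940 ≈ 215644 mm.
Then N = f²/(c·h) = 65² / (0.014 × 215644) = 4225 / 3019.0 ≈ 1.40.

f/1.40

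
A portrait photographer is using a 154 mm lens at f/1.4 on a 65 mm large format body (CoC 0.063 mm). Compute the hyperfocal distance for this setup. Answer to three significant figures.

269 m

Hyperfocal distance H = f²/(N·c) + f = 154²/(1.4 × 0.063) + 154 = 23716/0.0882 + 154 ≈ 269042.9 mm ≈ 269 m.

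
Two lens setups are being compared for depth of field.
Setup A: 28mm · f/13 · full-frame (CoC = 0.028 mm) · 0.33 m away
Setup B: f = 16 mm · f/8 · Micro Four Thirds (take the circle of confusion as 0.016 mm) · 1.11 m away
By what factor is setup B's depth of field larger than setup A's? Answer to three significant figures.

Setup A: H = 28²/(13×0.028) + 28 ≈ 2181.8 mm; DoF = Df − Dn = 383.817 − 289.419 ≈ 94.398 mm.
Setup B: H = 16²/(8×0.016) + 16 ≈ 2016.0 mm; DoF = Df − Dn = 2450.3 − 717.5 ≈ 1732.8 mm.
Ratio = 1732.8 / 94.398 ≈ 18.4.

18.4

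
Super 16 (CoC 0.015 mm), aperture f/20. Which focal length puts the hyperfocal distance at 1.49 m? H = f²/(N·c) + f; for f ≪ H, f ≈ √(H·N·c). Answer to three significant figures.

From H = f²/(N·c) + f, with f ≪ H: f ≈ √(H·N·c) = √(1490 × 20 × 0.015) = √447.00 ≈ 21.14 mm.
Exact: f² + N·c·f − N·c·H = 0 ⇒ f = (−N·c + √((N·c)² + 4·N·c·H))/2 = (−0.3 + √1788.1)/2 ≈ 20.993 mm ≈ 21.0 mm.

21.0 mm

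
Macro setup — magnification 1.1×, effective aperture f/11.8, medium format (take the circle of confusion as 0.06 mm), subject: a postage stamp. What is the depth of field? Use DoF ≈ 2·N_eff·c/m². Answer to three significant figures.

At magnification m, DoF ≈ 2·N_eff·c/m² = 2 × 11.8 × 0.06 / 1.1² = 1.416 / 1.21 ≈ 1.17 mm.

1.17 mm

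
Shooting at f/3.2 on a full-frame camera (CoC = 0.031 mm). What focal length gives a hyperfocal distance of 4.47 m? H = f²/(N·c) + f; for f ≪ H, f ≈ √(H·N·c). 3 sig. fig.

21.0 mm

From H = f²/(N·c) + f, with f ≪ H: f ≈ √(H·N·c) = √(4470 × 3.2 × 0.031) = √443.42 ≈ 21.06 mm.
Exact: f² + N·c·f − N·c·H = 0 ⇒ f = (−N·c + √((N·c)² + 4·N·c·H))/2 = (−0.0992 + √1773.7)/2 ≈ 21.008 mm ≈ 21.0 mm.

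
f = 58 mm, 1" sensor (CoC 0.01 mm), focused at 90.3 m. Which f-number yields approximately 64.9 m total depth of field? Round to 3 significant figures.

f/1.20

Write h = H − f = f²/(N·c). The thin-lens limits are Dn = s·h/(h + (s−f)) and Df = s·h/(h − (s−f)), so DoF = Df − Dn = 2·s·(s−f)·h / (h² − (s−f)²).
That is a quadratic in h: DoF·h² − 2·s·(s−f)·h − DoF·(s−f)² = 0 ⇒ h = (s−f)·(s + √(s² + DoF²)) / DoF = 90242 × (90300 + √(90300² + 64900²)) / 64900 = 90242 × (90300 + 111203) / 64900 ≈ 280185 mm.
Then N = f²/(c·h) = 58² / (0.01 × 280185) = 3364 / 2801.9 ≈ 1.20.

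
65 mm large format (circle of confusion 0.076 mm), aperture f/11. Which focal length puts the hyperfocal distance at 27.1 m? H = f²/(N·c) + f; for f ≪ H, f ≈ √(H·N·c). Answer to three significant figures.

150 mm

From H = f²/(N·c) + f, with f ≪ H: f ≈ √(H·N·c) = √(27100 × 11 × 0.076) = √22656 ≈ 150.5 mm.
Exact: f² + N·c·f − N·c·H = 0 ⇒ f = (−N·c + √((N·c)² + 4·N·c·H))/2 = (−0.836 + √90623)/2 ≈ 150.10 mm ≈ 150 mm.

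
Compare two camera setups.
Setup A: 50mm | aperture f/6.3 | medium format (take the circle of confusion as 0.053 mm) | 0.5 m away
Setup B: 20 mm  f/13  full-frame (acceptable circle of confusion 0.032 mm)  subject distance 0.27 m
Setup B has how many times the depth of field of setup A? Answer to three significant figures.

2.50

Setup A: H = 50²/(6.3×0.053) + 50 ≈ 7537.3 mm; DoF = Df − Dn = 531.973 − 471.653 ≈ 60.320 mm.
Setup B: H = 20²/(13×0.032) + 20 ≈ 981.5 mm; DoF = Df − Dn = 364.86 − 214.29 ≈ 150.57 mm.
Ratio = 150.57 / 60.320 ≈ 2.50.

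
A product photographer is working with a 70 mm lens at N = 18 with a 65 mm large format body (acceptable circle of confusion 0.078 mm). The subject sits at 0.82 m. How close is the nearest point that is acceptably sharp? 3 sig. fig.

0.675 m

Hyperfocal distance H = f²/(N·c) + f = 70²/(18 × 0.078) + 70 = 4900/1.404 + 70 ≈ 3560.0 mm ≈ 3.560 m.
Near limit Dn = s·(H − f)/(H + s − 2f) = 820 × (3560.0 − 70) / (3560.0 + 820 − 2 × 70) = 820 × 3490.0 / 4240.0 ≈ 674.95 mm ≈ 0.675 m.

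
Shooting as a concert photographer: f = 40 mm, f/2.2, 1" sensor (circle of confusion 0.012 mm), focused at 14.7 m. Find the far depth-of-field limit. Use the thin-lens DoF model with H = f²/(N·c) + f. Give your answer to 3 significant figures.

19.4 m

Hyperfocal distance H = f²/(N·c) + f = 40²/(2.2 × 0.012) + 40 = 1600/0.0264 + 40 ≈ 60646.1 mm ≈ 60.65 m.
Far limit Df = s·(H − f)/(H − s) = 14700 × (60646.1 − 40) / (60646.1 − 14700) = 14700 × 60606.1 / 45946.1 ≈ 19390 mm ≈ 19.4 m.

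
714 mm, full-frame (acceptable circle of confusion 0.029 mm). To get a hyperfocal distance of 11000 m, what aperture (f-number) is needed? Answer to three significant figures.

f/1.60

Rearrange H = f²/(N·c) + f for N: N = f² / ((H − f)·c).
N = 714² / ((11000000 − 714) × 0.029) = 509796 / 318979 ≈ 1.60.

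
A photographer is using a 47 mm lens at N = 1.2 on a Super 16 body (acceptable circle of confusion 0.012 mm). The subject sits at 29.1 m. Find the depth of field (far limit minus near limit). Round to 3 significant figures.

11.4 m

Hyperfocal distance H = f²/(N·c) + f = 47²/(1.2 × 0.012) + 47 = 2209/0.0144 + 47 ≈ 153449.8 mm ≈ 153.4 m.
Near limit Dn = s·(H − f)/(H + s − 2f) = 29100 × (153449.8 − 47) / (153449.8 + 29100 − 2 × 47) = 29100 × 153402.8 / 182455.8 ≈ 24466 mm.
Far limit Df = s·(H − f)/(H − s) = 29100 × (153449.8 − 47) / (153449.8 − 29100) = 29100 × 153402.8 / 124349.8 ≈ 35899 mm.
Depth of field = Df − Dn = 35899 − 24466 ≈ 11433 mm ≈ 11.4 m.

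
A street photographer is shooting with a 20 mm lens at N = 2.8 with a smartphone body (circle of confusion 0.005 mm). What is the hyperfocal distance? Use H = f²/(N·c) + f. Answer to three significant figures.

Hyperfocal distance H = f²/(N·c) + f = 20²/(2.8 × 0.005) + 20 = 400/0.014 + 20 ≈ 28591.4 mm ≈ 28.6 m.

28.6 m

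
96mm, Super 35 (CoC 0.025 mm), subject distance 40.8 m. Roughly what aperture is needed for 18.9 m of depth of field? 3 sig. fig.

f/2.00

Write h = H − f = f²/(N·c). The thin-lens limits are Dn = s·h/(h + (s−f)) and Df = s·h/(h − (s−f)), so DoF = Df − Dn = 2·s·(s−f)·h / (h² − (s−f)²).
That is a quadratic in h: DoF·h² − 2·s·(s−f)·h − DoF·(s−f)² = 0 ⇒ h = (s−f)·(s + √(s² + DoF²)) / DoF = 40704 × (40800 + √(40800² + 18900²)) / 18900 = 40704 × (40800 + 44965.0) / 18900 ≈ 184708 mm.
Then N = f²/(c·h) = 96² / (0.025 × 184708) = 9216 / 4617.7 ≈ 2.00.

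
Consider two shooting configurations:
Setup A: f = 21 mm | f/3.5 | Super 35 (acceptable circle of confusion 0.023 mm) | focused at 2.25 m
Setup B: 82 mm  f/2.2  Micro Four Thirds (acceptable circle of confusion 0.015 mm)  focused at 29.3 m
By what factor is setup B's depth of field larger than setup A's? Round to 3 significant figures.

3.91

Setup A: H = 21²/(3.5×0.023) + 21 ≈ 5499.3 mm; DoF = Df − Dn = 3793.5 − 1599.3 ≈ 2194.2 mm.
Setup B: H = 82²/(2.2×0.015) + 82 ≈ 203839.6 mm; DoF = Df − Dn = 34204.8 − 25625.4 ≈ 8579.4 mm.
Ratio = 8579.4 / 2194.2 ≈ 3.91.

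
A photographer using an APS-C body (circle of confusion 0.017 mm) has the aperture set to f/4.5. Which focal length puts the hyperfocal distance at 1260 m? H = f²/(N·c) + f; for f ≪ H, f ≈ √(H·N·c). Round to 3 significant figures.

From H = f²/(N·c) + f, with f ≪ H: f ≈ √(H·N·c) = √(1260000 × 4.5 × 0.017) = √96390 ≈ 310.5 mm.
Exact: f² + N·c·f − N·c·H = 0 ⇒ f = (−N·c + √((N·c)² + 4·N·c·H))/2 = (−0.0765 + √385560)/2 ≈ 310.43 mm ≈ 310 mm.

310 mm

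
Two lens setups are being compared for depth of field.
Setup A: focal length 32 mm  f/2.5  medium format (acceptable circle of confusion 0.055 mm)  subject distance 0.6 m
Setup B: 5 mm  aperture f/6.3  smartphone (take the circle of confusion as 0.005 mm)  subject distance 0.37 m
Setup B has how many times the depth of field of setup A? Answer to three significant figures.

4.69

Setup A: H = 32²/(2.5×0.055) + 32 ≈ 7479.3 mm; DoF = Df − Dn = 649.540 − 557.481 ≈ 92.059 mm.
Setup B: H = 5²/(6.3×0.005) + 5 ≈ 798.7 mm; DoF = Df − Dn = 685.06 − 253.44 ≈ 431.62 mm.
Ratio = 431.62 / 92.059 ≈ 4.69.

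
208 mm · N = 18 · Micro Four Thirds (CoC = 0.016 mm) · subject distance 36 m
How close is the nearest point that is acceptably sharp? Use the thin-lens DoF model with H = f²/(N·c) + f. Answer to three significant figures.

29.1 m

Hyperfocal distance H = f²/(N·c) + f = 208²/(18 × 0.016) + 208 = 43264/0.288 + 208 ≈ 150430.2 mm ≈ 150.4 m.
Near limit Dn = s·(H − f)/(H + s − 2f) = 36000 × (150430.2 − 208) / (150430.2 + 36000 − 2 × 208) = 36000 × 150222.2 / 186014.2 ≈ 29073 mm ≈ 29.1 m.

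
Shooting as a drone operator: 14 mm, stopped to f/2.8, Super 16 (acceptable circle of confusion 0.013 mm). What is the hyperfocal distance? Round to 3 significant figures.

Hyperfocal distance H = f²/(N·c) + f = 14²/(2.8 × 0.013) + 14 = 196/0.0364 + 14 ≈ 5398.6 mm ≈ 5.40 m.

5.40 m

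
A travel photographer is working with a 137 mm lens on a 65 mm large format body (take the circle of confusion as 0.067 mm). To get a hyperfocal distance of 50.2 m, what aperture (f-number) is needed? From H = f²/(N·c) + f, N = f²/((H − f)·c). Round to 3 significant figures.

f/5.60

Rearrange H = f²/(N·c) + f for N: N = f² / ((H − f)·c).
N = 137² / ((50200 − 137) × 0.067) = 18769 / 3354 ≈ 5.60.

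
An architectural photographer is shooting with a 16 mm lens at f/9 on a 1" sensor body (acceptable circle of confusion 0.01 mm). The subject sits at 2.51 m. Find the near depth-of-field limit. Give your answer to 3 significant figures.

Hyperfocal distance H = f²/(N·c) + f = 16²/(9 × 0.01) + 16 = 256/0.09 + 16 ≈ 2860.4 mm ≈ 2.860 m.
Near limit Dn = s·(H − f)/(H + s − 2f) = 2510 × (2860.4 − 16) / (2860.4 + 2510 − 2 × 16) = 2510 × 2844.4 / 5338.4 ≈ 1337.4 mm ≈ 1.34 m.

1.34 m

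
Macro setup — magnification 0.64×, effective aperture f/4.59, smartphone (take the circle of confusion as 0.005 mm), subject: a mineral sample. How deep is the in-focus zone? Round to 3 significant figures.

At magnification m, DoF ≈ 2·N_eff·c/m² = 2 × 4.59 × 0.005 / 0.64² = 0.0459 / 0.4096 ≈ 0.112 mm.

0.112 mm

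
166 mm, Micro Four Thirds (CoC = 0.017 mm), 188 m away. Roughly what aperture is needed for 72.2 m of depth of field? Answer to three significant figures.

f/1.60

Write h = H − f = f²/(N·c). The thin-lens limits are Dn = s·h/(h + (s−f)) and Df = s·h/(h − (s−f)), so DoF = Df − Dn = 2·s·(s−f)·h / (h² − (s−f)²).
That is a quadratic in h: DoF·h² − 2·s·(s−f)·h − DoF·(s−f)² = 0 ⇒ h = (s−f)·(s + √(s² + DoF²)) / DoF = 187834 × (188000 + √(188000² + 72200²)) / 72200 = 187834 × (188000 + 201387) / 72200 ≈ 1013022 mm.
Then N = f²/(c·h) = 166² / (0.017 × 1013022) = 27556 / 17221 ≈ 1.60.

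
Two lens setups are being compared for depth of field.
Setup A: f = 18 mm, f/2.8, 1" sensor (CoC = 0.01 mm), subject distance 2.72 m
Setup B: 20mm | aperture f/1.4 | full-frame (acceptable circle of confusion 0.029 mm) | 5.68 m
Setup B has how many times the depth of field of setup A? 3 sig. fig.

7.25

Setup A: H = 18²/(2.8×0.01) + 18 ≈ 11589.4 mm; DoF = Df − Dn = 3548.6 − 2205.1 ≈ 1343.5 mm.
Setup B: H = 20²/(1.4×0.029) + 20 ≈ 9872.2 mm; DoF = Df − Dn = 13348.7 − 3607.5 ≈ 9741.2 mm.
Ratio = 9741.2 / 1343.5 ≈ 7.25.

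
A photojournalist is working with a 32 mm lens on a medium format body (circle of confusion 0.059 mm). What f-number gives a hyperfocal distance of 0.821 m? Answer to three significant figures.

f/22

Rearrange H = f²/(N·c) + f for N: N = f² / ((H − f)·c).
N = 32² / ((821 − 32) × 0.059) = 1024 / 46.55 ≈ 22.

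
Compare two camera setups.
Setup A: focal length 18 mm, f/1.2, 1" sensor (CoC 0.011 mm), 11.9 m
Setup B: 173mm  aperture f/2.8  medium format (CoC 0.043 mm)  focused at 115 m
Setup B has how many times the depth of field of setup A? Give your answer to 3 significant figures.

8.98

Setup A: H = 18²/(1.2×0.011) + 18 ≈ 24563.5 mm; DoF = Df − Dn = 23066 − 8018 ≈ 15048 mm.
Setup B: H = 173²/(2.8×0.043) + 173 ≈ 248752.7 mm; DoF = Df − Dn = 213728 − 78663 ≈ 135065 mm.
Ratio = 135065 / 15048 ≈ 8.98.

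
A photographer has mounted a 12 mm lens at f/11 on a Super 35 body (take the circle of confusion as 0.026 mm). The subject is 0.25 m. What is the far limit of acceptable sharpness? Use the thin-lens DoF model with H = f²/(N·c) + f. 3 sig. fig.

474 mm

Hyperfocal distance H = f²/(N·c) + f = 12²/(11 × 0.026) + 12 = 144/0.286 + 12 ≈ 515.5 mm ≈ 0.515 m.
Far limit Df = s·(H − f)/(H − s) = 250 × (515.5 − 12) / (515.5 − 250) = 250 × 503.5 / 265.5 ≈ 474.11 mm.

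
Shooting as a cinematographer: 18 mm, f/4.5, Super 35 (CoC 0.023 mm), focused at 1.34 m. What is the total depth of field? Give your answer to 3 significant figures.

Hyperfocal distance H = f²/(N·c) + f = 18²/(4.5 × 0.023) + 18 = 324/0.1035 + 18 ≈ 3148.4 mm ≈ 3.148 m.
Near limit Dn = s·(H − f)/(H + s − 2f) = 1340 × (3148.4 − 18) / (3148.4 + 1340 − 2 × 18) = 1340 × 3130.4 / 4452.4 ≈ 942.1 mm.
Far limit Df = s·(H − f)/(H − s) = 1340 × (3148.4 − 18) / (3148.4 − 1340) = 1340 × 3130.4 / 1808.4 ≈ 2319.6 mm.
Depth of field = Df − Dn = 2319.6 − 942.1 ≈ 1377.5 mm ≈ 1.38 m.

1.38 m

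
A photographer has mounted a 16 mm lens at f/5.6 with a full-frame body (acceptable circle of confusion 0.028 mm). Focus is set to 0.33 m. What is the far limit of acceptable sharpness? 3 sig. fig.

Hyperfocal distance H = f²/(N·c) + f = 16²/(5.6 × 0.028) + 16 = 256/0.1568 + 16 ≈ 1648.7 mm ≈ 1.649 m.
Far limit Df = s·(H − f)/(H − s) = 330 × (1648.7 − 16) / (1648.7 − 330) = 330 × 1632.7 / 1318.7 ≈ 408.58 mm.

409 mm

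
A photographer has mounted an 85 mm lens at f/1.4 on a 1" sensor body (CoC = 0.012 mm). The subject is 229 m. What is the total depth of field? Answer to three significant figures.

340 m

Hyperfocal distance H = f²/(N·c) + f = 85²/(1.4 × 0.012) + 85 = 7225/0.0168 + 85 ≈ 430144.5 mm ≈ 430.1 m.
Near limit Dn = s·(H − f)/(H + s − 2f) = 229000 × (430144.5 − 85) / (430144.5 + 229000 − 2 × 85) = 229000 × 430059.5 / 658974.5 ≈ 149450 mm.
Far limit Df = s·(H − f)/(H − s) = 229000 × (430144.5 − 85) / (430144.5 − 229000) = 229000 × 430059.5 / 201144.5 ≈ 489616 mm.
Depth of field = Df − Dn = 489616 − 149450 ≈ 340166 mm ≈ 340 m.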